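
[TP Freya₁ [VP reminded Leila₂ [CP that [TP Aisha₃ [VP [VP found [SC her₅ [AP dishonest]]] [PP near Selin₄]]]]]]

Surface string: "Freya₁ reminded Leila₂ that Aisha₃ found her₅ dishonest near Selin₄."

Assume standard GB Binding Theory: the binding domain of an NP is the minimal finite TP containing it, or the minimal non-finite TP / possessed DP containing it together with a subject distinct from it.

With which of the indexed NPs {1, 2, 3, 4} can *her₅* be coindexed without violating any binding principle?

*her* is a pronoun, so Principle B applies: it must be free in its binding domain.
Binding domain of *her₅*: the embedded TP, whose subject is Aisha₃.
*Freya₁* c-commands the pronoun but from outside its binding domain, and is not c-commanded by it → coindexation permitted.
*Leila₂* c-commands the pronoun but from outside its binding domain, and is not c-commanded by it → coindexation permitted.
*Aisha₃* c-commands the pronoun within its binding domain → coindexation would violate Principle B.
*Selin₄* and the pronoun do not c-command one another → neither Principle B nor Principle C is at stake; coindexation permitted.

{1, 2, 4}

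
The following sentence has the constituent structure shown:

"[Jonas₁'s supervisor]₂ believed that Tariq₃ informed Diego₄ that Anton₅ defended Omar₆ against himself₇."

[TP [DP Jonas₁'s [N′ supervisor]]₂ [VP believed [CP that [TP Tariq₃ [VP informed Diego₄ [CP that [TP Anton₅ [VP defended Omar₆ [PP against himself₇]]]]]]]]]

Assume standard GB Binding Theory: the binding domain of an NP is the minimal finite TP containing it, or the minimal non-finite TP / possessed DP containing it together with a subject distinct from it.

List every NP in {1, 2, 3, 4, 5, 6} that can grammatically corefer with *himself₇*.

{5, 6}

*himself* is an anaphor, so Principle A applies: it must be bound in its binding domain.
Binding domain of *himself₇*: the embedded TP, whose subject is Anton₅.
*Jonas₁* does not c-command the anaphor → cannot bind it.
*[Jonas₁'s supervisor]₂* c-commands the anaphor but is outside its binding domain → cannot satisfy Principle A.
*Tariq₃* c-commands the anaphor but is outside its binding domain → cannot satisfy Principle A.
*Diego₄* c-commands the anaphor but is outside its binding domain → cannot satisfy Principle A.
*Anton₅* c-commands the anaphor within its binding domain → licit binder.
*Omar₆* c-commands the anaphor within its binding domain → licit binder.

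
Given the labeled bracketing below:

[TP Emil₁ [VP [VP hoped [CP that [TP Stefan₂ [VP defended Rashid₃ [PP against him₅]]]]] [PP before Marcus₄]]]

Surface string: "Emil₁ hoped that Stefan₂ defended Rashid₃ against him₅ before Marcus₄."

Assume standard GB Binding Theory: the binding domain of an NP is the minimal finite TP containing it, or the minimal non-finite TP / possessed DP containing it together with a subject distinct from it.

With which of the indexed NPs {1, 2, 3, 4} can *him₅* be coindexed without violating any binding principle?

{1, 4}

*him* is a pronoun, so Principle B applies: it must be free in its binding domain.
Binding domain of *him₅*: the embedded TP, whose subject is Stefan₂.
*Emil₁* c-commands the pronoun but from outside its binding domain, and is not c-commanded by it → coindexation permitted.
*Stefan₂* c-commands the pronoun within its binding domain → coindexation would violate Principle B.
*Rashid₃* c-commands the pronoun within its binding domain → coindexation would violate Principle B.
*Marcus₄* and the pronoun do not c-command one another → neither Principle B nor Principle C is at stake; coindexation permitted.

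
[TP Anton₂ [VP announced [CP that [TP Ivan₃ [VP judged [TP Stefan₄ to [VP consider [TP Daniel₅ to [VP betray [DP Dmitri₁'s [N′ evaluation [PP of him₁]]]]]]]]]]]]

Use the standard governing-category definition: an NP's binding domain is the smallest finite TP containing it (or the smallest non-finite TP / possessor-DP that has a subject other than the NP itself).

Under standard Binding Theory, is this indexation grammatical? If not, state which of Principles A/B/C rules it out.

Principle B

The two coindexed NPs are *Dmitri₁* and *him₁*.
*him₁* is a pronoun. Its binding domain is the possessed DP, whose subject is Dmitri₁.
*Dmitri₁* c-commands it within that domain and carries the same index.
The pronoun is locally bound → Principle B violation.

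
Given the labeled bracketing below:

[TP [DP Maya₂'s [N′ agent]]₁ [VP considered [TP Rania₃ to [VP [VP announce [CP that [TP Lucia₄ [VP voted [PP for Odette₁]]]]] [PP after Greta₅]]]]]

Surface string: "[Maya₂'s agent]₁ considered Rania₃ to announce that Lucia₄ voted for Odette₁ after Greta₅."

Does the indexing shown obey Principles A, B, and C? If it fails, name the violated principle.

The two coindexed NPs are *[Maya₂'s agent]₁* and *Odette₁*.
*Odette₁* is an R-expression. Principle C requires it to be free everywhere.
*[Maya₂'s agent]₁* c-commands it and carries the same index.
The R-expression is bound → Principle C violation.

Principle C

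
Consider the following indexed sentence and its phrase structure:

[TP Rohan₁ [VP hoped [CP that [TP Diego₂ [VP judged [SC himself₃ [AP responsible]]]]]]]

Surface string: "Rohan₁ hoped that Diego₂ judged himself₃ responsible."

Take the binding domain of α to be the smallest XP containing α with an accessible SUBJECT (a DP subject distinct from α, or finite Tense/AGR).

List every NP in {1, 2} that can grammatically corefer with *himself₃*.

*himself* is an anaphor, so Principle A applies: it must be bound in its binding domain.
Binding domain of *himself₃*: the embedded TP, whose subject is Diego₂.
*Rohan₁* c-commands the anaphor but is outside its binding domain → cannot satisfy Principle A.
*Diego₂* c-commands the anaphor within its binding domain → licit binder.

{2}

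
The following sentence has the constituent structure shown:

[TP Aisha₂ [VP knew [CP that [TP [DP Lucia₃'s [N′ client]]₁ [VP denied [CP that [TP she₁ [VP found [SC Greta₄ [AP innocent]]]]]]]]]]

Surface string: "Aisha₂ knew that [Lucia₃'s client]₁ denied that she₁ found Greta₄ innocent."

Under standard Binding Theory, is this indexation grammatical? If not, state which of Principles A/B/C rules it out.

The two coindexed NPs are *[Lucia₃'s client]₁* and *she₁*.
*she₁* is a pronoun; nothing c-commands it within its binding domain (the embedded TP.), so Principle B holds trivially.
*[Lucia₃'s client]₁* is an R-expression; *she₁* does not c-command it, and no other NP shares its index, so Principle C is satisfied.
All principles are respected.

grammatical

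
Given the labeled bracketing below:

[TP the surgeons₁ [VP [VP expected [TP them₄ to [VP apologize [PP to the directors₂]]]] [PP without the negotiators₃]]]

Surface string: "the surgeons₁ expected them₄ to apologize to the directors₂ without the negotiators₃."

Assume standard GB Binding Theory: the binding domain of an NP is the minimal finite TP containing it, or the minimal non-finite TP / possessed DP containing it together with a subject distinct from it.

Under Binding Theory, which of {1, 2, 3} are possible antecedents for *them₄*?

*them* is a pronoun, so Principle B applies: it must be free in its binding domain.
Binding domain of *them₄*: the matrix TP, whose subject is the surgeons₁.
*the surgeons₁* c-commands the pronoun within its binding domain → coindexation would violate Principle B.
*the directors₂*: the pronoun c-commands this R-expression → coindexation would violate Principle C on *the directors₂*.
*the negotiators₃* and the pronoun do not c-command one another → neither Principle B nor Principle C is at stake; coindexation permitted.

{3}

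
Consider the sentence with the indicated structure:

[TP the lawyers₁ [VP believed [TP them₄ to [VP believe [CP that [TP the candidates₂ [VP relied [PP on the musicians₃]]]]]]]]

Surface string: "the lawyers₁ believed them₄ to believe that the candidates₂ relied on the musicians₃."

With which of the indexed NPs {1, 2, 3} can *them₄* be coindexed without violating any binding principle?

none

*them* is a pronoun, so Principle B applies: it must be free in its binding domain.
Binding domain of *them₄*: the matrix TP, whose subject is the lawyers₁.
*the lawyers₁* c-commands the pronoun within its binding domain → coindexation would violate Principle B.
*the candidates₂*: the pronoun c-commands this R-expression → coindexation would violate Principle C on *the candidates₂*.
*the musicians₃*: the pronoun c-commands this R-expression → coindexation would violate Principle C on *the musicians₃*.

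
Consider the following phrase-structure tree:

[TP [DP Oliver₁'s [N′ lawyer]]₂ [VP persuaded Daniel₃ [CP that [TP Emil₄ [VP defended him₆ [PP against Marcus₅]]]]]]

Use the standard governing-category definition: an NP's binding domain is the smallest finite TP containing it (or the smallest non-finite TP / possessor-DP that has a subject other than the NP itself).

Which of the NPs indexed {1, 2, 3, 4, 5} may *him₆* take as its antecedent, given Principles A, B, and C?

*him* is a pronoun, so Principle B applies: it must be free in its binding domain.
Binding domain of *him₆*: the embedded TP, whose subject is Emil₄.
*Oliver₁* and the pronoun do not c-command one another → neither Principle B nor Principle C is at stake; coindexation permitted.
*[Oliver₁'s lawyer]₂* c-commands the pronoun but from outside its binding domain, and is not c-commanded by it → coindexation permitted.
*Daniel₃* c-commands the pronoun but from outside its binding domain, and is not c-commanded by it → coindexation permitted.
*Emil₄* c-commands the pronoun within its binding domain → coindexation would violate Principle B.
*Marcus₅*: the pronoun c-commands this R-expression → coindexation would violate Principle C on *Marcus₅*.

{1, 2, 3}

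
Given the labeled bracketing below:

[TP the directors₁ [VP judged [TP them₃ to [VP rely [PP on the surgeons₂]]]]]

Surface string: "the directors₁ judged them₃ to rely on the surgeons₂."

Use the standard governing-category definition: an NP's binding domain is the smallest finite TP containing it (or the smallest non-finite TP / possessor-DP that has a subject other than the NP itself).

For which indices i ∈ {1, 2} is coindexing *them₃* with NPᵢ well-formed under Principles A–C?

*them* is a pronoun, so Principle B applies: it must be free in its binding domain.
Binding domain of *them₃*: the matrix TP, whose subject is the directors₁.
*the directors₁* c-commands the pronoun within its binding domain → coindexation would violate Principle B.
*the surgeons₂*: the pronoun c-commands this R-expression → coindexation would violate Principle C on *the surgeons₂*.

none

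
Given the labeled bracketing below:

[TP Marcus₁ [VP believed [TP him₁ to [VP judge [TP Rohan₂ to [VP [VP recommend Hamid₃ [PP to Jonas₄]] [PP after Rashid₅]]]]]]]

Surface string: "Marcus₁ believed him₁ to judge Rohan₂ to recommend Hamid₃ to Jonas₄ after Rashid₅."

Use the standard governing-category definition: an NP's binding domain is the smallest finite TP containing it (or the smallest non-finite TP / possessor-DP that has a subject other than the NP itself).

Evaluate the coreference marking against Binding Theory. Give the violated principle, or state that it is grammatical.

The two coindexed NPs are *Marcus₁* and *him₁*.
*him₁* is a pronoun. Its binding domain is the matrix TP, whose subject is Marcus₁.
*Marcus₁* c-commands it within that domain and carries the same index.
The pronoun is locally bound → Principle B violation.

Principle B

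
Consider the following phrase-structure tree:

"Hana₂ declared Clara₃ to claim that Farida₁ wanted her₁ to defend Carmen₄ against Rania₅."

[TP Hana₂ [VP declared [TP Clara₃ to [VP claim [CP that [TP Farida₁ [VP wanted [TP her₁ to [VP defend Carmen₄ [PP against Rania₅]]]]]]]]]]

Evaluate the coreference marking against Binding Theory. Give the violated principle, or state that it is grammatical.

Principle B

The two coindexed NPs are *Farida₁* and *her₁*.
*her₁* is a pronoun. Its binding domain is the embedded TP, whose subject is Farida₁.
*Farida₁* c-commands it within that domain and carries the same index.
The pronoun is locally bound → Principle B violation.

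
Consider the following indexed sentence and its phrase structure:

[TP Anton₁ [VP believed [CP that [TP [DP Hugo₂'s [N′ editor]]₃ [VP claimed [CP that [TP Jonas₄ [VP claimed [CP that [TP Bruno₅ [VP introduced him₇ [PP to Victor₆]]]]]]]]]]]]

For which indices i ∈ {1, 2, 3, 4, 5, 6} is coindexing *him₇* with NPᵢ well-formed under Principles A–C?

{1, 2, 3, 4}

*him* is a pronoun, so Principle B applies: it must be free in its binding domain.
Binding domain of *him₇*: the embedded TP, whose subject is Bruno₅.
*Anton₁* c-commands the pronoun but from outside its binding domain, and is not c-commanded by it → coindexation permitted.
*Hugo₂* and the pronoun do not c-command one another → neither Principle B nor Principle C is at stake; coindexation permitted.
*[Hugo₂'s editor]₃* c-commands the pronoun but from outside its binding domain, and is not c-commanded by it → coindexation permitted.
*Jonas₄* c-commands the pronoun but from outside its binding domain, and is not c-commanded by it → coindexation permitted.
*Bruno₅* c-commands the pronoun within its binding domain → coindexation would violate Principle B.
*Victor₆*: the pronoun c-commands this R-expression → coindexation would violate Principle C on *Victor₆*.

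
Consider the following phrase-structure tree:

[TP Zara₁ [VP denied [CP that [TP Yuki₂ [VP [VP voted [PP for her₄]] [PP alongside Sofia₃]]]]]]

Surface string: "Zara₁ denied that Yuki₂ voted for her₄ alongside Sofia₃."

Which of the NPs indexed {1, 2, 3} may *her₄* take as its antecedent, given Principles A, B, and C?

{1, 3}

*her* is a pronoun, so Principle B applies: it must be free in its binding domain.
Binding domain of *her₄*: the embedded TP, whose subject is Yuki₂.
*Zara₁* c-commands the pronoun but from outside its binding domain, and is not c-commanded by it → coindexation permitted.
*Yuki₂* c-commands the pronoun within its binding domain → coindexation would violate Principle B.
*Sofia₃* and the pronoun do not c-command one another → neither Principle B nor Principle C is at stake; coindexation permitted.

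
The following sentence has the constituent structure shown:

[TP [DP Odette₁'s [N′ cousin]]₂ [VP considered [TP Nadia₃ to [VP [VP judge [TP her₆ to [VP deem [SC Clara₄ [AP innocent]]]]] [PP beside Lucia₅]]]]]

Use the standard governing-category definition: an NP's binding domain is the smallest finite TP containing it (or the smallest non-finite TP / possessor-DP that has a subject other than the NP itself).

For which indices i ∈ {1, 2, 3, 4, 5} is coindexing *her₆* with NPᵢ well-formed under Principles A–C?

*her* is a pronoun, so Principle B applies: it must be free in its binding domain.
Binding domain of *her₆*: the embedded TP, whose subject is Nadia₃.
*Odette₁* and the pronoun do not c-command one another → neither Principle B nor Principle C is at stake; coindexation permitted.
*[Odette₁'s cousin]₂* c-commands the pronoun but from outside its binding domain, and is not c-commanded by it → coindexation permitted.
*Nadia₃* c-commands the pronoun within its binding domain → coindexation would violate Principle B.
*Clara₄*: the pronoun c-commands this R-expression → coindexation would violate Principle C on *Clara₄*.
*Lucia₅* and the pronoun do not c-command one another → neither Principle B nor Principle C is at stake; coindexation permitted.

{1, 2, 5}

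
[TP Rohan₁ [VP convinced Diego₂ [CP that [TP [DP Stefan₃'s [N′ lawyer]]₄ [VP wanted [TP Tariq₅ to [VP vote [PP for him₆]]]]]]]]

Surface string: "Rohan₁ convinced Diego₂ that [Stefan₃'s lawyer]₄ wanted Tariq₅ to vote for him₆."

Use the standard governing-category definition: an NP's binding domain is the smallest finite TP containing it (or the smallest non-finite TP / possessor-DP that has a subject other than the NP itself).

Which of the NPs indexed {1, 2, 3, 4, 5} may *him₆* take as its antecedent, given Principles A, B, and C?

{1, 2, 3, 4}

*him* is a pronoun, so Principle B applies: it must be free in its binding domain.
Binding domain of *him₆*: the embedded TP, whose subject is Tariq₅.
*Rohan₁* c-commands the pronoun but from outside its binding domain, and is not c-commanded by it → coindexation permitted.
*Diego₂* c-commands the pronoun but from outside its binding domain, and is not c-commanded by it → coindexation permitted.
*Stefan₃* and the pronoun do not c-command one another → neither Principle B nor Principle C is at stake; coindexation permitted.
*[Stefan₃'s lawyer]₄* c-commands the pronoun but from outside its binding domain, and is not c-commanded by it → coindexation permitted.
*Tariq₅* c-commands the pronoun within its binding domain → coindexation would violate Principle B.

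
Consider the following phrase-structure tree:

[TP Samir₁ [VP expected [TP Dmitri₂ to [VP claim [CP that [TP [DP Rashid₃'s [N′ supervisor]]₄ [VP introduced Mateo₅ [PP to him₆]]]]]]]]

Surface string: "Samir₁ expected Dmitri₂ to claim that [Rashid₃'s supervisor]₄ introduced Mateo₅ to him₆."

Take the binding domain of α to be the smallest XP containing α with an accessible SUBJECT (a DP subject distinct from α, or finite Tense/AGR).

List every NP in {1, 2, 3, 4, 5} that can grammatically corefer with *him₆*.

*him* is a pronoun, so Principle B applies: it must be free in its binding domain.
Binding domain of *him₆*: the embedded TP, whose subject is [Rashid₃'s supervisor]₄.
*Samir₁* c-commands the pronoun but from outside its binding domain, and is not c-commanded by it → coindexation permitted.
*Dmitri₂* c-commands the pronoun but from outside its binding domain, and is not c-commanded by it → coindexation permitted.
*Rashid₃* and the pronoun do not c-command one another → neither Principle B nor Principle C is at stake; coindexation permitted.
*[Rashid₃'s supervisor]₄* c-commands the pronoun within its binding domain → coindexation would violate Principle B.
*Mateo₅* c-commands the pronoun within its binding domain → coindexation would violate Principle B.

{1, 2, 3}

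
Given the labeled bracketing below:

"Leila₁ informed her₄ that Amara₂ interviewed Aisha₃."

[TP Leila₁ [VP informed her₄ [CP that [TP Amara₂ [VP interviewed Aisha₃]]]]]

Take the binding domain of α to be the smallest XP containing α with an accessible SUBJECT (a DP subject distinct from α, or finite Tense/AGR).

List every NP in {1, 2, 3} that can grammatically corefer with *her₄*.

none

*her* is a pronoun, so Principle B applies: it must be free in its binding domain.
Binding domain of *her₄*: the matrix TP, whose subject is Leila₁.
*Leila₁* c-commands the pronoun within its binding domain → coindexation would violate Principle B.
*Amara₂*: the pronoun c-commands this R-expression → coindexation would violate Principle C on *Amara₂*.
*Aisha₃*: the pronoun c-commands this R-expression → coindexation would violate Principle C on *Aisha₃*.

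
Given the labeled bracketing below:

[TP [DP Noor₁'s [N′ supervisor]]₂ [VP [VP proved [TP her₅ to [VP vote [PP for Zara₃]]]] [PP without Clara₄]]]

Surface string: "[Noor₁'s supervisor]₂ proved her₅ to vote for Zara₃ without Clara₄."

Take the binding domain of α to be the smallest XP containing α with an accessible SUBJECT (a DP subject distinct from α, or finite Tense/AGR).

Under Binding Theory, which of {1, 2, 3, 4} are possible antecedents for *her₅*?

{1, 4}

*her* is a pronoun, so Principle B applies: it must be free in its binding domain.
Binding domain of *her₅*: the matrix TP, whose subject is [Noor₁'s supervisor]₂.
*Noor₁* and the pronoun do not c-command one another → neither Principle B nor Principle C is at stake; coindexation permitted.
*[Noor₁'s supervisor]₂* c-commands the pronoun within its binding domain → coindexation would violate Principle B.
*Zara₃*: the pronoun c-commands this R-expression → coindexation would violate Principle C on *Zara₃*.
*Clara₄* and the pronoun do not c-command one another → neither Principle B nor Principle C is at stake; coindexation permitted.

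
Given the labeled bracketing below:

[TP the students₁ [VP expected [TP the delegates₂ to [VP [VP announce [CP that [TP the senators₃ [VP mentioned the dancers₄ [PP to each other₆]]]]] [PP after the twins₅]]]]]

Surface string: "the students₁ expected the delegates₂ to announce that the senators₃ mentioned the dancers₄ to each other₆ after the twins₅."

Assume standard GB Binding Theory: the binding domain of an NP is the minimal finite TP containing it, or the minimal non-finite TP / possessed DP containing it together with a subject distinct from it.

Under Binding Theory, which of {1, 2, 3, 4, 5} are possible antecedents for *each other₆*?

*each other* is an anaphor, so Principle A applies: it must be bound in its binding domain.
Binding domain of *each other₆*: the embedded TP, whose subject is the senators₃.
*the students₁* c-commands the anaphor but is outside its binding domain → cannot satisfy Principle A.
*the delegates₂* c-commands the anaphor but is outside its binding domain → cannot satisfy Principle A.
*the senators₃* c-commands the anaphor within its binding domain → licit binder.
*the dancers₄* c-commands the anaphor within its binding domain → licit binder.
*the twins₅* does not c-command the anaphor → cannot bind it.

{3, 4}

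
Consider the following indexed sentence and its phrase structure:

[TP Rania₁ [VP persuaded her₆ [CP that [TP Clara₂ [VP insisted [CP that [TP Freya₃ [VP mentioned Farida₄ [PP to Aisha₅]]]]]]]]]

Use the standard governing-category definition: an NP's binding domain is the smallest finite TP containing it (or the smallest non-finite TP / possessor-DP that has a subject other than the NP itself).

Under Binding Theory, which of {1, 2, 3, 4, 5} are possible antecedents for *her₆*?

*her* is a pronoun, so Principle B applies: it must be free in its binding domain.
Binding domain of *her₆*: the matrix TP, whose subject is Rania₁.
*Rania₁* c-commands the pronoun within its binding domain → coindexation would violate Principle B.
*Clara₂*: the pronoun c-commands this R-expression → coindexation would violate Principle C on *Clara₂*.
*Freya₃*: the pronoun c-commands this R-expression → coindexation would violate Principle C on *Freya₃*.
*Farida₄*: the pronoun c-commands this R-expression → coindexation would violate Principle C on *Farida₄*.
*Aisha₅*: the pronoun c-commands this R-expression → coindexation would violate Principle C on *Aisha₅*.

none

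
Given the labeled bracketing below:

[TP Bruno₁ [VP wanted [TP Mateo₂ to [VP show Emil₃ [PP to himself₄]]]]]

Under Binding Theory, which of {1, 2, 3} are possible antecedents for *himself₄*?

{2, 3}

*himself* is an anaphor, so Principle A applies: it must be bound in its binding domain.
Binding domain of *himself₄*: the embedded TP, whose subject is Mateo₂.
*Bruno₁* c-commands the anaphor but is outside its binding domain → cannot satisfy Principle A.
*Mateo₂* c-commands the anaphor within its binding domain → licit binder.
*Emil₃* c-commands the anaphor within its binding domain → licit binder.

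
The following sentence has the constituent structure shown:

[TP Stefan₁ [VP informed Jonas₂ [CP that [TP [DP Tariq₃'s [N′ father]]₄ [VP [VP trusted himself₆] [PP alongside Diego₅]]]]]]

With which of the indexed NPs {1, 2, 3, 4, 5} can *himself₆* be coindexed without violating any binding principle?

{4}

*himself* is an anaphor, so Principle A applies: it must be bound in its binding domain.
Binding domain of *himself₆*: the embedded TP, whose subject is [Tariq₃'s father]₄.
*Stefan₁* c-commands the anaphor but is outside its binding domain → cannot satisfy Principle A.
*Jonas₂* c-commands the anaphor but is outside its binding domain → cannot satisfy Principle A.
*Tariq₃* does not c-command the anaphor → cannot bind it.
*[Tariq₃'s father]₄* c-commands the anaphor within its binding domain → licit binder.
*Diego₅* does not c-command the anaphor → cannot bind it.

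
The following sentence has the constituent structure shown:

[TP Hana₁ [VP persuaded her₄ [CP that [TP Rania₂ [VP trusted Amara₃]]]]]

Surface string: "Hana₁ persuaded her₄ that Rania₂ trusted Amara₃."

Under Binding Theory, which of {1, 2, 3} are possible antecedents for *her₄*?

*her* is a pronoun, so Principle B applies: it must be free in its binding domain.
Binding domain of *her₄*: the matrix TP, whose subject is Hana₁.
*Hana₁* c-commands the pronoun within its binding domain → coindexation would violate Principle B.
*Rania₂*: the pronoun c-commands this R-expression → coindexation would violate Principle C on *Rania₂*.
*Amara₃*: the pronoun c-commands this R-expression → coindexation would violate Principle C on *Amara₃*.

none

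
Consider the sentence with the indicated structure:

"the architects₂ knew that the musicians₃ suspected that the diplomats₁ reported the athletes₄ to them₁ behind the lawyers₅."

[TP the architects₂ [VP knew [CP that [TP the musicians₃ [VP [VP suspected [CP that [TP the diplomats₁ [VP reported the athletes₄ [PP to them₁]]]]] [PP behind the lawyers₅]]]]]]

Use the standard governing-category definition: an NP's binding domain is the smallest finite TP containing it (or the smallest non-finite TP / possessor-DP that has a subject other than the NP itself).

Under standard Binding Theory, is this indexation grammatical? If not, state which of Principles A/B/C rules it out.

Principle B

The two coindexed NPs are *the diplomats₁* and *them₁*.
*them₁* is a pronoun. Its binding domain is the embedded TP, whose subject is the diplomats₁.
*the diplomats₁* c-commands it within that domain and carries the same index.
The pronoun is locally bound → Principle B violation.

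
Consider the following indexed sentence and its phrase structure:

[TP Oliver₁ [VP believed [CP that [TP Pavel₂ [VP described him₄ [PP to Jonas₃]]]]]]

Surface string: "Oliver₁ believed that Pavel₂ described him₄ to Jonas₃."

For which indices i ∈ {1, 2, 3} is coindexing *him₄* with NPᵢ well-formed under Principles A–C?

*him* is a pronoun, so Principle B applies: it must be free in its binding domain.
Binding domain of *him₄*: the embedded TP, whose subject is Pavel₂.
*Oliver₁* c-commands the pronoun but from outside its binding domain, and is not c-commanded by it → coindexation permitted.
*Pavel₂* c-commands the pronoun within its binding domain → coindexation would violate Principle B.
*Jonas₃*: the pronoun c-commands this R-expression → coindexation would violate Principle C on *Jonas₃*.

{1}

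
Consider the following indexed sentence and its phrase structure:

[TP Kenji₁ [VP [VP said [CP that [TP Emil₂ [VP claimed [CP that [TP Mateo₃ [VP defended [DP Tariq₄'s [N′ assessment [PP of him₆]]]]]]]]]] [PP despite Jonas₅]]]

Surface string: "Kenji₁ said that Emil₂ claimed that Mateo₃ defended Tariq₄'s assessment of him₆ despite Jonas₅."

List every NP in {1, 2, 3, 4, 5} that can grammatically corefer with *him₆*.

*him* is a pronoun, so Principle B applies: it must be free in its binding domain.
Binding domain of *him₆*: the possessed DP, whose subject is Tariq₄.
*Kenji₁* c-commands the pronoun but from outside its binding domain, and is not c-commanded by it → coindexation permitted.
*Emil₂* c-commands the pronoun but from outside its binding domain, and is not c-commanded by it → coindexation permitted.
*Mateo₃* c-commands the pronoun but from outside its binding domain, and is not c-commanded by it → coindexation permitted.
*Tariq₄* c-commands the pronoun within its binding domain → coindexation would violate Principle B.
*Jonas₅* and the pronoun do not c-command one another → neither Principle B nor Principle C is at stake; coindexation permitted.

{1, 2, 3, 5}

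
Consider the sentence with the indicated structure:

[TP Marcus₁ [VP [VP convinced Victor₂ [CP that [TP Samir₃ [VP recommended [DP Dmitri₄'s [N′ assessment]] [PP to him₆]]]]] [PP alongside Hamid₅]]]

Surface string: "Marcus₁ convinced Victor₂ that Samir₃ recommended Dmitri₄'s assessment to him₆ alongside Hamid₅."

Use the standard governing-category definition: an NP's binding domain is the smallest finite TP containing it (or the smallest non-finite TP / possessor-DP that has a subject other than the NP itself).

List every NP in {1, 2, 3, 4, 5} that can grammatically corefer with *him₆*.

*him* is a pronoun, so Principle B applies: it must be free in its binding domain.
Binding domain of *him₆*: the embedded TP, whose subject is Samir₃.
*Marcus₁* c-commands the pronoun but from outside its binding domain, and is not c-commanded by it → coindexation permitted.
*Victor₂* c-commands the pronoun but from outside its binding domain, and is not c-commanded by it → coindexation permitted.
*Samir₃* c-commands the pronoun within its binding domain → coindexation would violate Principle B.
*Dmitri₄* and the pronoun do not c-command one another → neither Principle B nor Principle C is at stake; coindexation permitted.
*Hamid₅* and the pronoun do not c-command one another → neither Principle B nor Principle C is at stake; coindexation permitted.

{1, 2, 4, 5}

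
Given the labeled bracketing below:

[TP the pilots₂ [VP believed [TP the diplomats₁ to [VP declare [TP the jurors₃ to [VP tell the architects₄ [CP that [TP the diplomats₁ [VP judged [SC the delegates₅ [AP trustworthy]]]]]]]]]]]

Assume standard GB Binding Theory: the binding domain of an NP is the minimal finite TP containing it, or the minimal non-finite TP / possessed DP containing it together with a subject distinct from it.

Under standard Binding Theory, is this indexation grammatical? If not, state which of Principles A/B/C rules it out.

Principle C

The two coindexed NPs are *the diplomats₁* (the higher occurrence) and *the diplomats₁* (the lower occurrence).
*the diplomats₁* (the lower occurrence) is an R-expression. Principle C requires it to be free everywhere.
*the diplomats₁* (the higher occurrence) c-commands it and carries the same index.
The R-expression is bound → Principle C violation.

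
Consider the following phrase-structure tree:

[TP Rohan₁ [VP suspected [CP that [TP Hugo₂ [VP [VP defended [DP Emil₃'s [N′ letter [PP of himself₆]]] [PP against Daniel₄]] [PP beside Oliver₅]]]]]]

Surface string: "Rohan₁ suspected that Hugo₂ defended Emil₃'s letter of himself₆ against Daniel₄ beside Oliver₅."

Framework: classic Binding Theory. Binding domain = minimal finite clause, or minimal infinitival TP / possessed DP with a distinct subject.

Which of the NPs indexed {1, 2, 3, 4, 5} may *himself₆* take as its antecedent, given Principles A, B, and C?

{3}

*himself* is an anaphor, so Principle A applies: it must be bound in its binding domain.
Binding domain of *himself₆*: the possessed DP, whose subject is Emil₃.
*Rohan₁* c-commands the anaphor but is outside its binding domain → cannot satisfy Principle A.
*Hugo₂* c-commands the anaphor but is outside its binding domain → cannot satisfy Principle A.
*Emil₃* c-commands the anaphor within its binding domain → licit binder.
*Daniel₄* does not c-command the anaphor → cannot bind it.
*Oliver₅* does not c-command the anaphor → cannot bind it.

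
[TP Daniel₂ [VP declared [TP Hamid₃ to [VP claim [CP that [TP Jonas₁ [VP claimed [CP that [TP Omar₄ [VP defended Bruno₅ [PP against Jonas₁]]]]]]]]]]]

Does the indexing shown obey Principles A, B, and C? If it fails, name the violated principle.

The two coindexed NPs are *Jonas₁* (the lower occurrence) and *Jonas₁* (the higher occurrence).
*Jonas₁* (the lower occurrence) is an R-expression. Principle C requires it to be free everywhere.
*Jonas₁* (the higher occurrence) c-commands it and carries the same index.
The R-expression is bound → Principle C violation.

Principle C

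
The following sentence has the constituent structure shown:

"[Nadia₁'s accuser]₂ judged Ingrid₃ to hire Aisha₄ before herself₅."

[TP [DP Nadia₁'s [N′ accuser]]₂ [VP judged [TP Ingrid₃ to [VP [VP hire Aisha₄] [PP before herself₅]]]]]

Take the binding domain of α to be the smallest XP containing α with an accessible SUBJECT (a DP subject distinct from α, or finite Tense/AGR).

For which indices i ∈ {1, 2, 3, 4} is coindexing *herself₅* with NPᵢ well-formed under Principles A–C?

{3}

*herself* is an anaphor, so Principle A applies: it must be bound in its binding domain.
Binding domain of *herself₅*: the embedded TP, whose subject is Ingrid₃.
*Nadia₁* does not c-command the anaphor → cannot bind it.
*[Nadia₁'s accuser]₂* c-commands the anaphor but is outside its binding domain → cannot satisfy Principle A.
*Ingrid₃* c-commands the anaphor within its binding domain → licit binder.
*Aisha₄* does not c-command the anaphor → cannot bind it.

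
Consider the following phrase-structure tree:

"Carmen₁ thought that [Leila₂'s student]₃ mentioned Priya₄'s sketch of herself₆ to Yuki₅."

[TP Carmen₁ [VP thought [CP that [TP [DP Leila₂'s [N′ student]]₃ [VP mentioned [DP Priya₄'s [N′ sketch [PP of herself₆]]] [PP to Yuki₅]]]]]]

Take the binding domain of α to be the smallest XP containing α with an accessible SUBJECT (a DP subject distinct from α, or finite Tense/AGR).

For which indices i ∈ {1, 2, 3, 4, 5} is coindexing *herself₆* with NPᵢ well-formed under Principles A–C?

{4}

*herself* is an anaphor, so Principle A applies: it must be bound in its binding domain.
Binding domain of *herself₆*: the possessed DP, whose subject is Priya₄.
*Carmen₁* c-commands the anaphor but is outside its binding domain → cannot satisfy Principle A.
*Leila₂* does not c-command the anaphor → cannot bind it.
*[Leila₂'s student]₃* c-commands the anaphor but is outside its binding domain → cannot satisfy Principle A.
*Priya₄* c-commands the anaphor within its binding domain → licit binder.
*Yuki₅* does not c-command the anaphor → cannot bind it.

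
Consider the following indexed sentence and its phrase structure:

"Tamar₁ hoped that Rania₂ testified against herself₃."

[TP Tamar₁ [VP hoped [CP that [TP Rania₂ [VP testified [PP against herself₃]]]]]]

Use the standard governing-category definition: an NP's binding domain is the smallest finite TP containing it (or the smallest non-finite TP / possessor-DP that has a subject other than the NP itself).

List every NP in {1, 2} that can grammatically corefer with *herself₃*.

{2}

*herself* is an anaphor, so Principle A applies: it must be bound in its binding domain.
Binding domain of *herself₃*: the embedded TP, whose subject is Rania₂.
*Tamar₁* c-commands the anaphor but is outside its binding domain → cannot satisfy Principle A.
*Rania₂* c-commands the anaphor within its binding domain → licit binder.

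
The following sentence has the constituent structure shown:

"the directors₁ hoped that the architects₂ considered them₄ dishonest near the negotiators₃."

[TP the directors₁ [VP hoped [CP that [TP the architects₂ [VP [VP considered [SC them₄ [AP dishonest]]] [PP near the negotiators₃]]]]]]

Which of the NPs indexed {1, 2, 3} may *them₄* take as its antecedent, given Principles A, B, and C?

{1, 3}

*them* is a pronoun, so Principle B applies: it must be free in its binding domain.
Binding domain of *them₄*: the embedded TP, whose subject is the architects₂.
*the directors₁* c-commands the pronoun but from outside its binding domain, and is not c-commanded by it → coindexation permitted.
*the architects₂* c-commands the pronoun within its binding domain → coindexation would violate Principle B.
*the negotiators₃* and the pronoun do not c-command one another → neither Principle B nor Principle C is at stake; coindexation permitted.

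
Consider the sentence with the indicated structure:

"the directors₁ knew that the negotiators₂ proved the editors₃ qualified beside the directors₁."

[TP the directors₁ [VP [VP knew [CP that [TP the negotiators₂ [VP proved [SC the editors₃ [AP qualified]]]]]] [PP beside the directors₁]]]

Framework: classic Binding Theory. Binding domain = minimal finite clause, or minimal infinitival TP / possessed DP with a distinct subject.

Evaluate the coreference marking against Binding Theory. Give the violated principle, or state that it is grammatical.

The two coindexed NPs are *the directors₁* (the higher occurrence) and *the directors₁* (the lower occurrence).
*the directors₁* (the lower occurrence) is an R-expression. Principle C requires it to be free everywhere.
*the directors₁* (the higher occurrence) c-commands it and carries the same index.
The R-expression is bound → Principle C violation.

Principle C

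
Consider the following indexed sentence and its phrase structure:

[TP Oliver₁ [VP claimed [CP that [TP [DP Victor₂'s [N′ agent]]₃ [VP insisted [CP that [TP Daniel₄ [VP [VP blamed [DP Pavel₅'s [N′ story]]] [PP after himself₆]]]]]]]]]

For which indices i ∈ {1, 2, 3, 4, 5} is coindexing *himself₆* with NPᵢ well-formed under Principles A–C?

*himself* is an anaphor, so Principle A applies: it must be bound in its binding domain.
Binding domain of *himself₆*: the embedded TP, whose subject is Daniel₄.
*Oliver₁* c-commands the anaphor but is outside its binding domain → cannot satisfy Principle A.
*Victor₂* does not c-command the anaphor → cannot bind it.
*[Victor₂'s agent]₃* c-commands the anaphor but is outside its binding domain → cannot satisfy Principle A.
*Daniel₄* c-commands the anaphor within its binding domain → licit binder.
*Pavel₅* does not c-command the anaphor → cannot bind it.

{4}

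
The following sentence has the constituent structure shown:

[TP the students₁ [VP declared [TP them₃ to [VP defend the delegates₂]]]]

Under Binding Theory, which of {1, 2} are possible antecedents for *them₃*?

*them* is a pronoun, so Principle B applies: it must be free in its binding domain.
Binding domain of *them₃*: the matrix TP, whose subject is the students₁.
*the students₁* c-commands the pronoun within its binding domain → coindexation would violate Principle B.
*the delegates₂*: the pronoun c-commands this R-expression → coindexation would violate Principle C on *the delegates₂*.

none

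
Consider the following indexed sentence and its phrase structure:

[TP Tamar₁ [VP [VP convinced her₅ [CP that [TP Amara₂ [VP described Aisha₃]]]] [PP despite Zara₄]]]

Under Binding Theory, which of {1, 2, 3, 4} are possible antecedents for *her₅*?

{4}

*her* is a pronoun, so Principle B applies: it must be free in its binding domain.
Binding domain of *her₅*: the matrix TP, whose subject is Tamar₁.
*Tamar₁* c-commands the pronoun within its binding domain → coindexation would violate Principle B.
*Amara₂*: the pronoun c-commands this R-expression → coindexation would violate Principle C on *Amara₂*.
*Aisha₃*: the pronoun c-commands this R-expression → coindexation would violate Principle C on *Aisha₃*.
*Zara₄* and the pronoun do not c-command one another → neither Principle B nor Principle C is at stake; coindexation permitted.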